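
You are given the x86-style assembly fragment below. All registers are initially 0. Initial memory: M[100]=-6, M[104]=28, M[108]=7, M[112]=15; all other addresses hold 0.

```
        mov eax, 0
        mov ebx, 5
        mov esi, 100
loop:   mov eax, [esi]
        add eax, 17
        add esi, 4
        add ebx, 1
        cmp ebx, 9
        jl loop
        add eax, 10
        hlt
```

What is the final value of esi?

after mov eax, 0: eax=0
after mov ebx, 5: ebx=5
after mov esi, 100: esi=100
after mov eax, [esi]: eax=M[100]=-6
after add eax, 17: eax=(-6)+17=11
after add esi, 4: esi=100+4=104
after add ebx, 1: ebx=5+1=6
cmp ebx, 9  (cmp 6,9)
jl loop: taken
after mov eax, [esi]: eax=M[104]=28
after add eax, 17: eax=28+17=45
after add esi, 4: esi=104+4=108
after add ebx, 1: ebx=6+1=7
cmp ebx, 9  (cmp 7,9)
jl loop: taken
after mov eax, [esi]: eax=M[108]=7
after add eax, 17: eax=7+17=24
after add esi, 4: esi=108+4=112
after add ebx, 1: ebx=7+1=8
cmp ebx, 9  (cmp 8,9)
jl loop: taken
after mov eax, [esi]: eax=M[112]=15
after add eax, 17: eax=15+17=32
after add esi, 4: esi=112+4=116
after add ebx, 1: ebx=8+1=9
cmp ebx, 9  (cmp 9,9)
jl loop: not taken
after add eax, 10: eax=32+10=42
halt.

116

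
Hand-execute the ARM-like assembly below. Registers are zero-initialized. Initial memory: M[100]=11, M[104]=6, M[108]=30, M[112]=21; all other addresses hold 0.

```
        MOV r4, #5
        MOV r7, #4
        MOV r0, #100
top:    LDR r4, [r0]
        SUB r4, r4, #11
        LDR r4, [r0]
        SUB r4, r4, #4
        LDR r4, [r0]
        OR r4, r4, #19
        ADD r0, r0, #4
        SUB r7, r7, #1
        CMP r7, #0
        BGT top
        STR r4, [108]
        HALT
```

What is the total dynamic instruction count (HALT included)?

45

MOV r4, #5 → r4=5
MOV r7, #4 → r7=4
MOV r0, #100 → r0=100
LDR r4, [r0] → r4=M[100]=11
SUB r4, r4, #11 → r4=11-11=0
LDR r4, [r0] → r4=M[100]=11
SUB r4, r4, #4 → r4=11-4=7
LDR r4, [r0] → r4=M[100]=11
OR r4, r4, #19 → r4=11|19=27
ADD r0, r0, #4 → r0=100+4=104
SUB r7, r7, #1 → r7=4-1=3
CMP r7, #0  (cmp 3,0)
BGT top: taken
LDR r4, [r0] → r4=M[104]=6
SUB r4, r4, #11 → r4=6-11=-5
LDR r4, [r0] → r4=M[104]=6
SUB r4, r4, #4 → r4=6-4=2
LDR r4, [r0] → r4=M[104]=6
OR r4, r4, #19 → r4=6|19=23
ADD r0, r0, #4 → r0=104+4=108
SUB r7, r7, #1 → r7=3-1=2
CMP r7, #0  (cmp 2,0)
BGT top: taken
LDR r4, [r0] → r4=M[108]=30
SUB r4, r4, #11 → r4=30-11=19
LDR r4, [r0] → r4=M[108]=30
SUB r4, r4, #4 → r4=30-4=26
LDR r4, [r0] → r4=M[108]=30
OR r4, r4, #19 → r4=30|19=31
ADD r0, r0, #4 → r0=108+4=112
SUB r7, r7, #1 → r7=2-1=1
CMP r7, #0  (cmp 1,0)
BGT top: taken
LDR r4, [r0] → r4=M[112]=21
SUB r4, r4, #11 → r4=21-11=10
LDR r4, [r0] → r4=M[112]=21
SUB r4, r4, #4 → r4=21-4=17
LDR r4, [r0] → r4=M[112]=21
OR r4, r4, #19 → r4=21|19=23
ADD r0, r0, #4 → r0=112+4=116
SUB r7, r7, #1 → r7=1-1=0
CMP r7, #0  (cmp 0,0)
BGT top: not taken
STR r4, [108] → M[108]=23
halt.
Total executed instructions: 45.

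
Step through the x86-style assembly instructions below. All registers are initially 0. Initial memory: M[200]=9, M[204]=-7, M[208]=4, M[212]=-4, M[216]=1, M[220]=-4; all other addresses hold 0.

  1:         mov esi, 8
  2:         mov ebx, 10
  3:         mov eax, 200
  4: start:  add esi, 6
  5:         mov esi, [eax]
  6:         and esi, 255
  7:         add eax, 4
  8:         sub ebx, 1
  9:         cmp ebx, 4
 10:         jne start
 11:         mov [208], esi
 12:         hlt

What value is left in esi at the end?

252

esi=8
ebx=10
eax=200
esi=8+6=14
esi=M[200]=9
esi=9&255=9
eax=200+4=204
ebx=10-1=9
cmp ebx, 4  (cmp 9,4)
jne start: taken
esi=9+6=15
esi=M[204]=-7
esi=(-7)&255=249
eax=204+4=208
ebx=9-1=8
cmp ebx, 4  (cmp 8,4)
jne start: taken
esi=249+6=255
esi=M[208]=4
esi=4&255=4
eax=208+4=212
ebx=8-1=7
cmp ebx, 4  (cmp 7,4)
jne start: taken
esi=4+6=10
esi=M[212]=-4
esi=(-4)&255=252
eax=212+4=216
ebx=7-1=6
cmp ebx, 4  (cmp 6,4)
jne start: taken
esi=252+6=258
esi=M[216]=1
esi=1&255=1
eax=216+4=220
ebx=6-1=5
cmp ebx, 4  (cmp 5,4)
jne start: taken
esi=1+6=7
esi=M[220]=-4
esi=(-4)&255=252
eax=220+4=224
ebx=5-1=4
cmp ebx, 4  (cmp 4,4)
jne start: not taken
mov [208], esi → M[208]=252
halt.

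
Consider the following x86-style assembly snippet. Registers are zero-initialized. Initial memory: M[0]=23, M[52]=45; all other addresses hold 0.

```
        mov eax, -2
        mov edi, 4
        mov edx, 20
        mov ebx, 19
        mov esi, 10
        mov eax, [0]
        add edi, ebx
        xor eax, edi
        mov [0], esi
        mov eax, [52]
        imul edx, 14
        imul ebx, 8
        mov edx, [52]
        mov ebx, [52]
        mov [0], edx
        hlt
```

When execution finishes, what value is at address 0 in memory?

45

mov eax, -2 → eax=-2
mov edi, 4 → edi=4
mov edx, 20 → edx=20
mov ebx, 19 → ebx=19
mov esi, 10 → esi=10
mov eax, [0] → eax=M[0]=23
add edi, ebx → edi=4+19=23
xor eax, edi → eax=23^23=0
mov [0], esi → M[0]=10
mov eax, [52] → eax=M[52]=45
imul edx, 14 → edx=20*14=280
imul ebx, 8 → ebx=19*8=152
mov edx, [52] → edx=M[52]=45
mov ebx, [52] → ebx=M[52]=45
mov [0], edx → M[0]=45
halt.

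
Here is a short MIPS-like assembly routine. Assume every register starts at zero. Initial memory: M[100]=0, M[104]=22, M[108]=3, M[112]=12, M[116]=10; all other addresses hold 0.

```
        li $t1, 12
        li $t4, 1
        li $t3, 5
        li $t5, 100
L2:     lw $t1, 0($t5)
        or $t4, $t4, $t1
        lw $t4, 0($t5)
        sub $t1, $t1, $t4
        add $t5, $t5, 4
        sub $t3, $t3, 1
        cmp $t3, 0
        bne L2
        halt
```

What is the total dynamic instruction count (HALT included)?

45

after li $t1, 12: $t1=12
after li $t4, 1: $t4=1
after li $t3, 5: $t3=5
after li $t5, 100: $t5=100
after lw $t1, 0($t5): $t1=M[100]=0
after or $t4, $t4, $t1: $t4=1|0=1
after lw $t4, 0($t5): $t4=M[100]=0
after sub $t1, $t1, $t4: $t1=0-0=0
after add $t5, $t5, 4: $t5=100+4=104
after sub $t3, $t3, 1: $t3=5-1=4
cmp $t3, 0  (cmp 4,0)
bne L2: taken
after lw $t1, 0($t5): $t1=M[104]=22
after or $t4, $t4, $t1: $t4=0|22=22
after lw $t4, 0($t5): $t4=M[104]=22
after sub $t1, $t1, $t4: $t1=22-22=0
after add $t5, $t5, 4: $t5=104+4=108
after sub $t3, $t3, 1: $t3=4-1=3
cmp $t3, 0  (cmp 3,0)
bne L2: taken
after lw $t1, 0($t5): $t1=M[108]=3
after or $t4, $t4, $t1: $t4=22|3=23
after lw $t4, 0($t5): $t4=M[108]=3
after sub $t1, $t1, $t4: $t1=3-3=0
after add $t5, $t5, 4: $t5=108+4=112
after sub $t3, $t3, 1: $t3=3-1=2
cmp $t3, 0  (cmp 2,0)
bne L2: taken
after lw $t1, 0($t5): $t1=M[112]=12
after or $t4, $t4, $t1: $t4=3|12=15
after lw $t4, 0($t5): $t4=M[112]=12
after sub $t1, $t1, $t4: $t1=12-12=0
after add $t5, $t5, 4: $t5=112+4=116
after sub $t3, $t3, 1: $t3=2-1=1
cmp $t3, 0  (cmp 1,0)
bne L2: taken
after lw $t1, 0($t5): $t1=M[116]=10
after or $t4, $t4, $t1: $t4=12|10=14
after lw $t4, 0($t5): $t4=M[116]=10
after sub $t1, $t1, $t4: $t1=10-10=0
after add $t5, $t5, 4: $t5=116+4=120
after sub $t3, $t3, 1: $t3=1-1=0
cmp $t3, 0  (cmp 0,0)
bne L2: not taken
halt.
Total executed instructions: 45.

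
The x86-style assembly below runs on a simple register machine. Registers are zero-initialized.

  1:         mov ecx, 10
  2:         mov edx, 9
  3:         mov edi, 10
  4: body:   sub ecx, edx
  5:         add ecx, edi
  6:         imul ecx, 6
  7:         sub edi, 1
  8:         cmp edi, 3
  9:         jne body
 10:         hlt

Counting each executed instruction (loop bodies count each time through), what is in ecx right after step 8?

after mov ecx, 10: ecx=10
after mov edx, 9: edx=9
after mov edi, 10: edi=10
after sub ecx, edx: ecx=10-9=1
after add ecx, edi: ecx=1+10=11
after imul ecx, 6: ecx=11*6=66
after sub edi, 1: edi=10-1=9
cmp edi, 3  (cmp 9,3)
After step 8: ecx = 66.

66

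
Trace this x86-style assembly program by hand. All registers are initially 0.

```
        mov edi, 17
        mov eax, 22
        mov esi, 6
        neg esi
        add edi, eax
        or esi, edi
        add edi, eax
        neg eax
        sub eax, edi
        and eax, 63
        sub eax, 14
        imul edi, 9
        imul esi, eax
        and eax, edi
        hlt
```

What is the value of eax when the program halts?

edi=17
eax=22
esi=6
esi=-(6)=-6
edi=17+22=39
esi=(-6)|39=-1
edi=39+22=61
eax=-(22)=-22
eax=(-22)-61=-83
eax=(-83)&63=45
eax=45-14=31
edi=61*9=549
esi=(-1)*31=-31
eax=31&549=5
halt.

5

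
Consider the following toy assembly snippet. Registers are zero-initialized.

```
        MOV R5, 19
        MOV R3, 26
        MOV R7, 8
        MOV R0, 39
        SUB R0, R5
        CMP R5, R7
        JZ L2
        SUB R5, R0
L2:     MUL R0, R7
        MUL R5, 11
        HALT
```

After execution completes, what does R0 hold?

160

R5=19
R3=26
R7=8
R0=39
R0=39-19=20
CMP R5, R7  (cmp 19,8)
JZ L2: not taken
R5=19-20=-1
R0=20*8=160
R5=(-1)*11=-11
halt.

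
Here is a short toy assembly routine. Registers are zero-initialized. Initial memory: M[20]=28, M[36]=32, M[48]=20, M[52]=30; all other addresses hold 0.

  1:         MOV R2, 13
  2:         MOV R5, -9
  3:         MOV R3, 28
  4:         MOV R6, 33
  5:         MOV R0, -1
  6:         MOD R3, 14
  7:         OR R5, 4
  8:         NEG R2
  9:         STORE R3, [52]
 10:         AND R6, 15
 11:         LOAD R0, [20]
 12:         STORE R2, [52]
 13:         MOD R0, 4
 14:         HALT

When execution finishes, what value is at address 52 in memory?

-13

after MOV R2, 13: R2=13
after MOV R5, -9: R5=-9
after MOV R3, 28: R3=28
after MOV R6, 33: R6=33
after MOV R0, -1: R0=-1
after MOD R3, 14: R3=28%14=0
after OR R5, 4: R5=(-9)|4=-9
after NEG R2: R2=-(13)=-13
STORE R3, [52] → M[52]=0
after AND R6, 15: R6=33&15=1
after LOAD R0, [20]: R0=M[20]=28
STORE R2, [52] → M[52]=-13
after MOD R0, 4: R0=28%4=0
halt.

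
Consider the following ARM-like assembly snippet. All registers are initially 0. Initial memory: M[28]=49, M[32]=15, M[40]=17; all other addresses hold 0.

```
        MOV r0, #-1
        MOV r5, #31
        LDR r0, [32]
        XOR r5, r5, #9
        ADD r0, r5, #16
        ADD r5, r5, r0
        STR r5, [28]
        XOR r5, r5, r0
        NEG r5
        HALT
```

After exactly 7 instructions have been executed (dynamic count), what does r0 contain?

38

after MOV r0, #-1: r0=-1
after MOV r5, #31: r5=31
after LDR r0, [32]: r0=M[32]=15
after XOR r5, r5, #9: r5=31^9=22
after ADD r0, r5, #16: r0=22+16=38
after ADD r5, r5, r0: r5=22+38=60
STR r5, [28] → M[28]=60
After step 7: r0 = 38.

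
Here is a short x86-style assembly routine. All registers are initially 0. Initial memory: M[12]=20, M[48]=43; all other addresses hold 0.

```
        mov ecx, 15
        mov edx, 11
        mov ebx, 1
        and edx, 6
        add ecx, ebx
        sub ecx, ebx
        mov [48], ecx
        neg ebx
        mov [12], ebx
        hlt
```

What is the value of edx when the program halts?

after mov ecx, 15: ecx=15
after mov edx, 11: edx=11
after mov ebx, 1: ebx=1
after and edx, 6: edx=11&6=2
after add ecx, ebx: ecx=15+1=16
after sub ecx, ebx: ecx=16-1=15
mov [48], ecx → M[48]=15
after neg ebx: ebx=-(1)=-1
mov [12], ebx → M[12]=-1
halt.

2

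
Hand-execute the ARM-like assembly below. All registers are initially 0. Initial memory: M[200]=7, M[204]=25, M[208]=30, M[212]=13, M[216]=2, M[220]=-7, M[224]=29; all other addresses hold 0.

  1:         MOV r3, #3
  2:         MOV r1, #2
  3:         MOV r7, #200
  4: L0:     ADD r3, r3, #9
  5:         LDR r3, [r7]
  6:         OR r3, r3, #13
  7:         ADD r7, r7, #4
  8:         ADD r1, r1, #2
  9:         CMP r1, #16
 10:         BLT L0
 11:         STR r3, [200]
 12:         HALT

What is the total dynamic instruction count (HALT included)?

54

r3=3
r1=2
r7=200
r3=3+9=12
r3=M[200]=7
r3=7|13=15
r7=200+4=204
r1=2+2=4
CMP r1, #16  (cmp 4,16)
BLT L0: taken
r3=15+9=24
r3=M[204]=25
r3=25|13=29
r7=204+4=208
r1=4+2=6
CMP r1, #16  (cmp 6,16)
BLT L0: taken
r3=29+9=38
r3=M[208]=30
r3=30|13=31
r7=208+4=212
r1=6+2=8
CMP r1, #16  (cmp 8,16)
BLT L0: taken
r3=31+9=40
r3=M[212]=13
r3=13|13=13
r7=212+4=216
r1=8+2=10
CMP r1, #16  (cmp 10,16)
BLT L0: taken
r3=13+9=22
r3=M[216]=2
r3=2|13=15
r7=216+4=220
r1=10+2=12
CMP r1, #16  (cmp 12,16)
BLT L0: taken
r3=15+9=24
r3=M[220]=-7
r3=(-7)|13=-3
r7=220+4=224
r1=12+2=14
CMP r1, #16  (cmp 14,16)
BLT L0: taken
r3=(-3)+9=6
r3=M[224]=29
r3=29|13=29
r7=224+4=228
r1=14+2=16
CMP r1, #16  (cmp 16,16)
BLT L0: not taken
STR r3, [200] → M[200]=29
halt.
Total executed instructions: 54.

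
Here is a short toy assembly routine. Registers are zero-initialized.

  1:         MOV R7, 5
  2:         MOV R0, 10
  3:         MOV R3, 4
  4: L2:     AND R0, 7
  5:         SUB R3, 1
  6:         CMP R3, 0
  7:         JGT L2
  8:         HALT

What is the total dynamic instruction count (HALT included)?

20

R7=5
R0=10
R3=4
R0=10&7=2
R3=4-1=3
CMP R3, 0  (cmp 3,0)
JGT L2: taken
R0=2&7=2
R3=3-1=2
CMP R3, 0  (cmp 2,0)
JGT L2: taken
R0=2&7=2
R3=2-1=1
CMP R3, 0  (cmp 1,0)
JGT L2: taken
R0=2&7=2
R3=1-1=0
CMP R3, 0  (cmp 0,0)
JGT L2: not taken
halt.
Total executed instructions: 20.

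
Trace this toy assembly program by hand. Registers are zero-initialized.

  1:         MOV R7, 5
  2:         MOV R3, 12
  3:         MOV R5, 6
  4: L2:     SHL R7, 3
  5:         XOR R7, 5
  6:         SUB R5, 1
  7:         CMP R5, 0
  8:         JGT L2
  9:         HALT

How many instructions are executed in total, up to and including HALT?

R7=5
R3=12
R5=6
R7=5<<3=40
R7=40^5=45
R5=6-1=5
CMP R5, 0  (cmp 5,0)
JGT L2: taken
R7=45<<3=360
R7=360^5=365
R5=5-1=4
CMP R5, 0  (cmp 4,0)
JGT L2: taken
R7=365<<3=2920
R7=2920^5=2925
R5=4-1=3
CMP R5, 0  (cmp 3,0)
JGT L2: taken
R7=2925<<3=23400
R7=23400^5=23405
R5=3-1=2
CMP R5, 0  (cmp 2,0)
JGT L2: taken
R7=23405<<3=187240
R7=187240^5=187245
R5=2-1=1
CMP R5, 0  (cmp 1,0)
JGT L2: taken
R7=187245<<3=1497960
R7=1497960^5=1497965
R5=1-1=0
CMP R5, 0  (cmp 0,0)
JGT L2: not taken
halt.
Total executed instructions: 34.

34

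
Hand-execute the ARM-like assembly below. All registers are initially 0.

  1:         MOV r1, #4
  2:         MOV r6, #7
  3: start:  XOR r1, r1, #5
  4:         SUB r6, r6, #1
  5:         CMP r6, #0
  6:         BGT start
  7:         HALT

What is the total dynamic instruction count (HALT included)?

r1=4
r6=7
r1=4^5=1
r6=7-1=6
CMP r6, #0  (cmp 6,0)
BGT start: taken
r1=1^5=4
r6=6-1=5
CMP r6, #0  (cmp 5,0)
BGT start: taken
r1=4^5=1
r6=5-1=4
CMP r6, #0  (cmp 4,0)
BGT start: taken
r1=1^5=4
r6=4-1=3
CMP r6, #0  (cmp 3,0)
BGT start: taken
r1=4^5=1
r6=3-1=2
CMP r6, #0  (cmp 2,0)
BGT start: taken
r1=1^5=4
r6=2-1=1
CMP r6, #0  (cmp 1,0)
BGT start: taken
r1=4^5=1
r6=1-1=0
CMP r6, #0  (cmp 0,0)
BGT start: not taken
halt.
Total executed instructions: 31.

31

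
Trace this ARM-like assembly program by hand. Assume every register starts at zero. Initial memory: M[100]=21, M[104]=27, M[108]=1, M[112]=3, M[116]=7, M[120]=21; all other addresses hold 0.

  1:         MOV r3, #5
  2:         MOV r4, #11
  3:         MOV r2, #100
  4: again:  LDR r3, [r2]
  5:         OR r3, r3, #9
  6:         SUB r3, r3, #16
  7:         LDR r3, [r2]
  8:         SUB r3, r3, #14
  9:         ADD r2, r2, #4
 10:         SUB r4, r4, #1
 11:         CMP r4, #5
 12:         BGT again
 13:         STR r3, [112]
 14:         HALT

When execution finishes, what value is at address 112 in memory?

after MOV r3, #5: r3=5
after MOV r4, #11: r4=11
after MOV r2, #100: r2=100
after LDR r3, [r2]: r3=M[100]=21
after OR r3, r3, #9: r3=21|9=29
after SUB r3, r3, #16: r3=29-16=13
after LDR r3, [r2]: r3=M[100]=21
after SUB r3, r3, #14: r3=21-14=7
after ADD r2, r2, #4: r2=100+4=104
after SUB r4, r4, #1: r4=11-1=10
CMP r4, #5  (cmp 10,5)
BGT again: taken
after LDR r3, [r2]: r3=M[104]=27
after OR r3, r3, #9: r3=27|9=27
after SUB r3, r3, #16: r3=27-16=11
after LDR r3, [r2]: r3=M[104]=27
after SUB r3, r3, #14: r3=27-14=13
after ADD r2, r2, #4: r2=104+4=108
after SUB r4, r4, #1: r4=10-1=9
CMP r4, #5  (cmp 9,5)
BGT again: taken
after LDR r3, [r2]: r3=M[108]=1
after OR r3, r3, #9: r3=1|9=9
after SUB r3, r3, #16: r3=9-16=-7
after LDR r3, [r2]: r3=M[108]=1
after SUB r3, r3, #14: r3=1-14=-13
after ADD r2, r2, #4: r2=108+4=112
after SUB r4, r4, #1: r4=9-1=8
CMP r4, #5  (cmp 8,5)
BGT again: taken
after LDR r3, [r2]: r3=M[112]=3
after OR r3, r3, #9: r3=3|9=11
after SUB r3, r3, #16: r3=11-16=-5
after LDR r3, [r2]: r3=M[112]=3
after SUB r3, r3, #14: r3=3-14=-11
after ADD r2, r2, #4: r2=112+4=116
after SUB r4, r4, #1: r4=8-1=7
CMP r4, #5  (cmp 7,5)
BGT again: taken
after LDR r3, [r2]: r3=M[116]=7
after OR r3, r3, #9: r3=7|9=15
after SUB r3, r3, #16: r3=15-16=-1
after LDR r3, [r2]: r3=M[116]=7
after SUB r3, r3, #14: r3=7-14=-7
after ADD r2, r2, #4: r2=116+4=120
after SUB r4, r4, #1: r4=7-1=6
CMP r4, #5  (cmp 6,5)
BGT again: taken
after LDR r3, [r2]: r3=M[120]=21
after OR r3, r3, #9: r3=21|9=29
after SUB r3, r3, #16: r3=29-16=13
after LDR r3, [r2]: r3=M[120]=21
after SUB r3, r3, #14: r3=21-14=7
after ADD r2, r2, #4: r2=120+4=124
after SUB r4, r4, #1: r4=6-1=5
CMP r4, #5  (cmp 5,5)
BGT again: not taken
STR r3, [112] → M[112]=7
halt.

7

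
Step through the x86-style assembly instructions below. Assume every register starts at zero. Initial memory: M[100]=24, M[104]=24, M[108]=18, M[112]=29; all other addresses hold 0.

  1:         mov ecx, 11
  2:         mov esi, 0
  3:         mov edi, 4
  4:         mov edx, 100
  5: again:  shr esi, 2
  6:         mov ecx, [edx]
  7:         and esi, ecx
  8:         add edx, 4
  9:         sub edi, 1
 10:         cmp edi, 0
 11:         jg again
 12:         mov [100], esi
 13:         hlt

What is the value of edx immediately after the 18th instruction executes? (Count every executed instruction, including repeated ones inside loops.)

108

after mov ecx, 11: ecx=11
after mov esi, 0: esi=0
after mov edi, 4: edi=4
after mov edx, 100: edx=100
after shr esi, 2: esi=0>>2=0
after mov ecx, [edx]: ecx=M[100]=24
after and esi, ecx: esi=0&24=0
after add edx, 4: edx=100+4=104
after sub edi, 1: edi=4-1=3
cmp edi, 0  (cmp 3,0)
jg again: taken
after shr esi, 2: esi=0>>2=0
after mov ecx, [edx]: ecx=M[104]=24
after and esi, ecx: esi=0&24=0
after add edx, 4: edx=104+4=108
after sub edi, 1: edi=3-1=2
cmp edi, 0  (cmp 2,0)
jg again: taken
After step 18: edx = 108.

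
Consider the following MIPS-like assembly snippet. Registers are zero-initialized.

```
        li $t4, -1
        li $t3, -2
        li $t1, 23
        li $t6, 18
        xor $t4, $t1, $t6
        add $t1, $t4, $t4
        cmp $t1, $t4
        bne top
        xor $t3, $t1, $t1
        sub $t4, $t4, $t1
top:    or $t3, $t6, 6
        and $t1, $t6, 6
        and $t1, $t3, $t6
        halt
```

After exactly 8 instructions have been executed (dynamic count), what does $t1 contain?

li $t4, -1 → $t4=-1
li $t3, -2 → $t3=-2
li $t1, 23 → $t1=23
li $t6, 18 → $t6=18
xor $t4, $t1, $t6 → $t4=23^18=5
add $t1, $t4, $t4 → $t1=5+5=10
cmp $t1, $t4  (cmp 10,5)
bne top: taken
After step 8: $t1 = 10.

10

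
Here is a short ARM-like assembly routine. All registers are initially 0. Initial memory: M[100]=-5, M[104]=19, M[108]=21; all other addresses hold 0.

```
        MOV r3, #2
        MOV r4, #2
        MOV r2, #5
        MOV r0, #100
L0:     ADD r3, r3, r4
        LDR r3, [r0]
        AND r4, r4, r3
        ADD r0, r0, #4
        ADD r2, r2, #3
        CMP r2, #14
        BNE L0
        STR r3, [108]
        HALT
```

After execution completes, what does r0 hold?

112

after MOV r3, #2: r3=2
after MOV r4, #2: r4=2
after MOV r2, #5: r2=5
after MOV r0, #100: r0=100
after ADD r3, r3, r4: r3=2+2=4
after LDR r3, [r0]: r3=M[100]=-5
after AND r4, r4, r3: r4=2&(-5)=2
after ADD r0, r0, #4: r0=100+4=104
after ADD r2, r2, #3: r2=5+3=8
CMP r2, #14  (cmp 8,14)
BNE L0: taken
after ADD r3, r3, r4: r3=(-5)+2=-3
after LDR r3, [r0]: r3=M[104]=19
after AND r4, r4, r3: r4=2&19=2
after ADD r0, r0, #4: r0=104+4=108
after ADD r2, r2, #3: r2=8+3=11
CMP r2, #14  (cmp 11,14)
BNE L0: taken
after ADD r3, r3, r4: r3=19+2=21
after LDR r3, [r0]: r3=M[108]=21
after AND r4, r4, r3: r4=2&21=0
after ADD r0, r0, #4: r0=108+4=112
after ADD r2, r2, #3: r2=11+3=14
CMP r2, #14  (cmp 14,14)
BNE L0: not taken
STR r3, [108] → M[108]=21
halt.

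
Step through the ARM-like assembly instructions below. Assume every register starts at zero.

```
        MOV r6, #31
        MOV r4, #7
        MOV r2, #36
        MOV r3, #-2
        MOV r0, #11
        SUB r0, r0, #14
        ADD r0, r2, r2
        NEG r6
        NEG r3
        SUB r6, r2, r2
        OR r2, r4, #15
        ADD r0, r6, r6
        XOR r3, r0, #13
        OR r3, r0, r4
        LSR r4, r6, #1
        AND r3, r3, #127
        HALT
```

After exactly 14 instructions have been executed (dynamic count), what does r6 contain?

after MOV r6, #31: r6=31
after MOV r4, #7: r4=7
after MOV r2, #36: r2=36
after MOV r3, #-2: r3=-2
after MOV r0, #11: r0=11
after SUB r0, r0, #14: r0=11-14=-3
after ADD r0, r2, r2: r0=36+36=72
after NEG r6: r6=-(31)=-31
after NEG r3: r3=-(-2)=2
after SUB r6, r2, r2: r6=36-36=0
after OR r2, r4, #15: r2=7|15=15
after ADD r0, r6, r6: r0=0+0=0
after XOR r3, r0, #13: r3=0^13=13
after OR r3, r0, r4: r3=0|7=7
After step 14: r6 = 0.

0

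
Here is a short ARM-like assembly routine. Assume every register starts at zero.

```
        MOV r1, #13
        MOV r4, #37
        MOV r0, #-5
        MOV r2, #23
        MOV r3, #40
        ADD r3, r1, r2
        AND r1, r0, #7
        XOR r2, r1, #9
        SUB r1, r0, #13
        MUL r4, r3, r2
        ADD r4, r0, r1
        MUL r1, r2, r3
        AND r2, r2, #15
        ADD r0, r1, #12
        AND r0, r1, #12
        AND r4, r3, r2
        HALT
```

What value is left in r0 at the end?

r1=13
r4=37
r0=-5
r2=23
r3=40
r3=13+23=36
r1=(-5)&7=3
r2=3^9=10
r1=(-5)-13=-18
r4=36*10=360
r4=(-5)+(-18)=-23
r1=10*36=360
r2=10&15=10
r0=360+12=372
r0=360&12=8
r4=36&10=0
halt.

8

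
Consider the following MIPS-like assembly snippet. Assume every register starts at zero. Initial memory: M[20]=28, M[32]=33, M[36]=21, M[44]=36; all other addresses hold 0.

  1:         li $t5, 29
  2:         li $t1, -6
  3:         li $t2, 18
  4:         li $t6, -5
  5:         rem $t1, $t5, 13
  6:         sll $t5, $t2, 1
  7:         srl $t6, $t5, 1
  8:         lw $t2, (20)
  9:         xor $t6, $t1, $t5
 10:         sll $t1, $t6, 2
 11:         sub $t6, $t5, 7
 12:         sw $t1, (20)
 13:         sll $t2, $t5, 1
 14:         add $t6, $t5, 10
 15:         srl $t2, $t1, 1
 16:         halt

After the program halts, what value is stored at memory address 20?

156

$t5=29
$t1=-6
$t2=18
$t6=-5
$t1=29%13=3
$t5=18<<1=36
$t6=36>>1=18
$t2=M[20]=28
$t6=3^36=39
$t1=39<<2=156
$t6=36-7=29
sw $t1, (20) → M[20]=156
$t2=36<<1=72
$t6=36+10=46
$t2=156>>1=78
halt.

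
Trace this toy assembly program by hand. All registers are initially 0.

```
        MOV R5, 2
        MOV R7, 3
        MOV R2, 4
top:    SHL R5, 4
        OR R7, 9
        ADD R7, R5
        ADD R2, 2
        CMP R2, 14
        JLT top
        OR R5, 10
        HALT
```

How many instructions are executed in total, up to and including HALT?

35

MOV R5, 2 → R5=2
MOV R7, 3 → R7=3
MOV R2, 4 → R2=4
SHL R5, 4 → R5=2<<4=32
OR R7, 9 → R7=3|9=11
ADD R7, R5 → R7=11+32=43
ADD R2, 2 → R2=4+2=6
CMP R2, 14  (cmp 6,14)
JLT top: taken
SHL R5, 4 → R5=32<<4=512
OR R7, 9 → R7=43|9=43
ADD R7, R5 → R7=43+512=555
ADD R2, 2 → R2=6+2=8
CMP R2, 14  (cmp 8,14)
JLT top: taken
SHL R5, 4 → R5=512<<4=8192
OR R7, 9 → R7=555|9=555
ADD R7, R5 → R7=555+8192=8747
ADD R2, 2 → R2=8+2=10
CMP R2, 14  (cmp 10,14)
JLT top: taken
SHL R5, 4 → R5=8192<<4=131072
OR R7, 9 → R7=8747|9=8747
ADD R7, R5 → R7=8747+131072=139819
ADD R2, 2 → R2=10+2=12
CMP R2, 14  (cmp 12,14)
JLT top: taken
SHL R5, 4 → R5=131072<<4=2097152
OR R7, 9 → R7=139819|9=139819
ADD R7, R5 → R7=139819+2097152=2236971
ADD R2, 2 → R2=12+2=14
CMP R2, 14  (cmp 14,14)
JLT top: not taken
OR R5, 10 → R5=2097152|10=2097162
halt.
Total executed instructions: 35.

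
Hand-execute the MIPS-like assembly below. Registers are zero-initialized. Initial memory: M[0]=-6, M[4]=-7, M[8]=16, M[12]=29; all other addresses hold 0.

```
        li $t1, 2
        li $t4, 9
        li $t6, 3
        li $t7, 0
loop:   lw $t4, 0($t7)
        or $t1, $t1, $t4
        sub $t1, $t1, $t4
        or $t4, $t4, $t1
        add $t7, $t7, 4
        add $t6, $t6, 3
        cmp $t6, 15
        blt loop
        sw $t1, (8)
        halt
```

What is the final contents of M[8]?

after li $t1, 2: $t1=2
after li $t4, 9: $t4=9
after li $t6, 3: $t6=3
after li $t7, 0: $t7=0
after lw $t4, 0($t7): $t4=M[0]=-6
after or $t1, $t1, $t4: $t1=2|(-6)=-6
after sub $t1, $t1, $t4: $t1=(-6)-(-6)=0
after or $t4, $t4, $t1: $t4=(-6)|0=-6
after add $t7, $t7, 4: $t7=0+4=4
after add $t6, $t6, 3: $t6=3+3=6
cmp $t6, 15  (cmp 6,15)
blt loop: taken
after lw $t4, 0($t7): $t4=M[4]=-7
after or $t1, $t1, $t4: $t1=0|(-7)=-7
after sub $t1, $t1, $t4: $t1=(-7)-(-7)=0
after or $t4, $t4, $t1: $t4=(-7)|0=-7
after add $t7, $t7, 4: $t7=4+4=8
after add $t6, $t6, 3: $t6=6+3=9
cmp $t6, 15  (cmp 9,15)
blt loop: taken
after lw $t4, 0($t7): $t4=M[8]=16
after or $t1, $t1, $t4: $t1=0|16=16
after sub $t1, $t1, $t4: $t1=16-16=0
after or $t4, $t4, $t1: $t4=16|0=16
after add $t7, $t7, 4: $t7=8+4=12
after add $t6, $t6, 3: $t6=9+3=12
cmp $t6, 15  (cmp 12,15)
blt loop: taken
after lw $t4, 0($t7): $t4=M[12]=29
after or $t1, $t1, $t4: $t1=0|29=29
after sub $t1, $t1, $t4: $t1=29-29=0
after or $t4, $t4, $t1: $t4=29|0=29
after add $t7, $t7, 4: $t7=12+4=16
after add $t6, $t6, 3: $t6=12+3=15
cmp $t6, 15  (cmp 15,15)
blt loop: not taken
sw $t1, (8) → M[8]=0
halt.

0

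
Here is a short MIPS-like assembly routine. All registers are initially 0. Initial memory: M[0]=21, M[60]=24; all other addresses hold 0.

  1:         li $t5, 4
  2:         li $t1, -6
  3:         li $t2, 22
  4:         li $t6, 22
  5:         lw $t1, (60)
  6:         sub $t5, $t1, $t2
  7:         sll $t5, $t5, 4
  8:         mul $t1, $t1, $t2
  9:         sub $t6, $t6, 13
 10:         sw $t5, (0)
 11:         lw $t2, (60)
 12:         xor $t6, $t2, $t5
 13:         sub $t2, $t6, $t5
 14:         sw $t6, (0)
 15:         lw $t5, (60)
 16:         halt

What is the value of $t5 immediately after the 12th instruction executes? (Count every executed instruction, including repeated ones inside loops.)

32

$t5=4
$t1=-6
$t2=22
$t6=22
$t1=M[60]=24
$t5=24-22=2
$t5=2<<4=32
$t1=24*22=528
$t6=22-13=9
sw $t5, (0) → M[0]=32
$t2=M[60]=24
$t6=24^32=56
After step 12: $t5 = 32.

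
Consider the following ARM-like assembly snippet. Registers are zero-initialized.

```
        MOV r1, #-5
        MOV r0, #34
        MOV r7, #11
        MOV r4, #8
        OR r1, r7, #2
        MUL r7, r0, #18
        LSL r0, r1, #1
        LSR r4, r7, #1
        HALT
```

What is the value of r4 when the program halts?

306

MOV r1, #-5 → r1=-5
MOV r0, #34 → r0=34
MOV r7, #11 → r7=11
MOV r4, #8 → r4=8
OR r1, r7, #2 → r1=11|2=11
MUL r7, r0, #18 → r7=34*18=612
LSL r0, r1, #1 → r0=11<<1=22
LSR r4, r7, #1 → r4=612>>1=306
halt.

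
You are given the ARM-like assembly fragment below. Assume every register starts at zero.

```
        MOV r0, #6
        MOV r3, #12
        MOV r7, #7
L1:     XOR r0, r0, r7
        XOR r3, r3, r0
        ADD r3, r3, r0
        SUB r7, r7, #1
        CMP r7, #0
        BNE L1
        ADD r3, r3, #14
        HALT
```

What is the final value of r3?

62

after MOV r0, #6: r0=6
after MOV r3, #12: r3=12
after MOV r7, #7: r7=7
after XOR r0, r0, r7: r0=6^7=1
after XOR r3, r3, r0: r3=12^1=13
after ADD r3, r3, r0: r3=13+1=14
after SUB r7, r7, #1: r7=7-1=6
CMP r7, #0  (cmp 6,0)
BNE L1: taken
after XOR r0, r0, r7: r0=1^6=7
after XOR r3, r3, r0: r3=14^7=9
after ADD r3, r3, r0: r3=9+7=16
after SUB r7, r7, #1: r7=6-1=5
CMP r7, #0  (cmp 5,0)
BNE L1: taken
after XOR r0, r0, r7: r0=7^5=2
after XOR r3, r3, r0: r3=16^2=18
after ADD r3, r3, r0: r3=18+2=20
after SUB r7, r7, #1: r7=5-1=4
CMP r7, #0  (cmp 4,0)
BNE L1: taken
after XOR r0, r0, r7: r0=2^4=6
after XOR r3, r3, r0: r3=20^6=18
after ADD r3, r3, r0: r3=18+6=24
after SUB r7, r7, #1: r7=4-1=3
CMP r7, #0  (cmp 3,0)
BNE L1: taken
after XOR r0, r0, r7: r0=6^3=5
after XOR r3, r3, r0: r3=24^5=29
after ADD r3, r3, r0: r3=29+5=34
after SUB r7, r7, #1: r7=3-1=2
CMP r7, #0  (cmp 2,0)
BNE L1: taken
after XOR r0, r0, r7: r0=5^2=7
after XOR r3, r3, r0: r3=34^7=37
after ADD r3, r3, r0: r3=37+7=44
after SUB r7, r7, #1: r7=2-1=1
CMP r7, #0  (cmp 1,0)
BNE L1: taken
after XOR r0, r0, r7: r0=7^1=6
after XOR r3, r3, r0: r3=44^6=42
after ADD r3, r3, r0: r3=42+6=48
after SUB r7, r7, #1: r7=1-1=0
CMP r7, #0  (cmp 0,0)
BNE L1: not taken
after ADD r3, r3, #14: r3=48+14=62
halt.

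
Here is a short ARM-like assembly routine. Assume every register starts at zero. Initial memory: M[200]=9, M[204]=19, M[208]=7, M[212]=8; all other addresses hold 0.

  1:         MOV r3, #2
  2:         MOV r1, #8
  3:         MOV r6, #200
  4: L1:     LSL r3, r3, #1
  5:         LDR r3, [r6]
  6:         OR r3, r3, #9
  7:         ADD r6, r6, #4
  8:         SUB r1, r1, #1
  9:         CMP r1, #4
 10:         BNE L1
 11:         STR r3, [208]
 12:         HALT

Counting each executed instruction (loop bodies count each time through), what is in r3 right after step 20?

15

r3=2
r1=8
r6=200
r3=2<<1=4
r3=M[200]=9
r3=9|9=9
r6=200+4=204
r1=8-1=7
CMP r1, #4  (cmp 7,4)
BNE L1: taken
r3=9<<1=18
r3=M[204]=19
r3=19|9=27
r6=204+4=208
r1=7-1=6
CMP r1, #4  (cmp 6,4)
BNE L1: taken
r3=27<<1=54
r3=M[208]=7
r3=7|9=15
After step 20: r3 = 15.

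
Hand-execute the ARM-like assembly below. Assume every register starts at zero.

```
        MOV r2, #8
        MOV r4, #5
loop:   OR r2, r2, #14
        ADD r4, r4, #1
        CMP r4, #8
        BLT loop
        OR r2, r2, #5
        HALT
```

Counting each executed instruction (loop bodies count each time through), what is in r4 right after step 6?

6

MOV r2, #8 → r2=8
MOV r4, #5 → r4=5
OR r2, r2, #14 → r2=8|14=14
ADD r4, r4, #1 → r4=5+1=6
CMP r4, #8  (cmp 6,8)
BLT loop: taken
After step 6: r4 = 6.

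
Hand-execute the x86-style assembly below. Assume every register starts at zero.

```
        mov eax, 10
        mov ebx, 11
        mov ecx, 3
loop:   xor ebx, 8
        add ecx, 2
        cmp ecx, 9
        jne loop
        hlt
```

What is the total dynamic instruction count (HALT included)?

after mov eax, 10: eax=10
after mov ebx, 11: ebx=11
after mov ecx, 3: ecx=3
after xor ebx, 8: ebx=11^8=3
after add ecx, 2: ecx=3+2=5
cmp ecx, 9  (cmp 5,9)
jne loop: taken
after xor ebx, 8: ebx=3^8=11
after add ecx, 2: ecx=5+2=7
cmp ecx, 9  (cmp 7,9)
jne loop: taken
after xor ebx, 8: ebx=11^8=3
after add ecx, 2: ecx=7+2=9
cmp ecx, 9  (cmp 9,9)
jne loop: not taken
halt.
Total executed instructions: 16.

16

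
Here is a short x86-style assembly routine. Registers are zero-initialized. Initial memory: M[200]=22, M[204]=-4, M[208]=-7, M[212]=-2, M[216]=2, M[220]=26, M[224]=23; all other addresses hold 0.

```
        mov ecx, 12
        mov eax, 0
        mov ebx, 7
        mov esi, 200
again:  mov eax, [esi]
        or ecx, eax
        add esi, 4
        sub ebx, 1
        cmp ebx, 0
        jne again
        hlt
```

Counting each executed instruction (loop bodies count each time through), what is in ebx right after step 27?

mov ecx, 12 → ecx=12
mov eax, 0 → eax=0
mov ebx, 7 → ebx=7
mov esi, 200 → esi=200
mov eax, [esi] → eax=M[200]=22
or ecx, eax → ecx=12|22=30
add esi, 4 → esi=200+4=204
sub ebx, 1 → ebx=7-1=6
cmp ebx, 0  (cmp 6,0)
jne again: taken
mov eax, [esi] → eax=M[204]=-4
or ecx, eax → ecx=30|(-4)=-2
add esi, 4 → esi=204+4=208
sub ebx, 1 → ebx=6-1=5
cmp ebx, 0  (cmp 5,0)
jne again: taken
mov eax, [esi] → eax=M[208]=-7
or ecx, eax → ecx=(-2)|(-7)=-1
add esi, 4 → esi=208+4=212
sub ebx, 1 → ebx=5-1=4
cmp ebx, 0  (cmp 4,0)
jne again: taken
mov eax, [esi] → eax=M[212]=-2
or ecx, eax → ecx=(-1)|(-2)=-1
add esi, 4 → esi=212+4=216
sub ebx, 1 → ebx=4-1=3
cmp ebx, 0  (cmp 3,0)
After step 27: ebx = 3.

3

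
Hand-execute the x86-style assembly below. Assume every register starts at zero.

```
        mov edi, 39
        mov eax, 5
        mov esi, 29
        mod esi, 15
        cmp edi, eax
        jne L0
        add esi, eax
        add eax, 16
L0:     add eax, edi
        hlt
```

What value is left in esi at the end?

mov edi, 39 → edi=39
mov eax, 5 → eax=5
mov esi, 29 → esi=29
mod esi, 15 → esi=29%15=14
cmp edi, eax  (cmp 39,5)
jne L0: taken
add eax, edi → eax=5+39=44
halt.

14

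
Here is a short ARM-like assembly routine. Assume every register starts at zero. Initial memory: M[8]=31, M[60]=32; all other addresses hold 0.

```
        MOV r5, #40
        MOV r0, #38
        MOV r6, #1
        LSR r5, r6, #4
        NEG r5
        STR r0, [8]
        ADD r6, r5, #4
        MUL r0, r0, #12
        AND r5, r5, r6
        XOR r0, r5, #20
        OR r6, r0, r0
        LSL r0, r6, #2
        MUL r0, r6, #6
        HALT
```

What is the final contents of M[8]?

38

MOV r5, #40 → r5=40
MOV r0, #38 → r0=38
MOV r6, #1 → r6=1
LSR r5, r6, #4 → r5=1>>4=0
NEG r5 → r5=-(0)=0
STR r0, [8] → M[8]=38
ADD r6, r5, #4 → r6=0+4=4
MUL r0, r0, #12 → r0=38*12=456
AND r5, r5, r6 → r5=0&4=0
XOR r0, r5, #20 → r0=0^20=20
OR r6, r0, r0 → r6=20|20=20
LSL r0, r6, #2 → r0=20<<2=80
MUL r0, r6, #6 → r0=20*6=120
halt.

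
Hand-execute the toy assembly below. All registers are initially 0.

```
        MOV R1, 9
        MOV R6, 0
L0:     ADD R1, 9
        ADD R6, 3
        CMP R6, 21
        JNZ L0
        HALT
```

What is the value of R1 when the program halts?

72

MOV R1, 9 → R1=9
MOV R6, 0 → R6=0
ADD R1, 9 → R1=9+9=18
ADD R6, 3 → R6=0+3=3
CMP R6, 21  (cmp 3,21)
JNZ L0: taken
ADD R1, 9 → R1=18+9=27
ADD R6, 3 → R6=3+3=6
CMP R6, 21  (cmp 6,21)
JNZ L0: taken
ADD R1, 9 → R1=27+9=36
ADD R6, 3 → R6=6+3=9
CMP R6, 21  (cmp 9,21)
JNZ L0: taken
ADD R1, 9 → R1=36+9=45
ADD R6, 3 → R6=9+3=12
CMP R6, 21  (cmp 12,21)
JNZ L0: taken
ADD R1, 9 → R1=45+9=54
ADD R6, 3 → R6=12+3=15
CMP R6, 21  (cmp 15,21)
JNZ L0: taken
ADD R1, 9 → R1=54+9=63
ADD R6, 3 → R6=15+3=18
CMP R6, 21  (cmp 18,21)
JNZ L0: taken
ADD R1, 9 → R1=63+9=72
ADD R6, 3 → R6=18+3=21
CMP R6, 21  (cmp 21,21)
JNZ L0: not taken
halt.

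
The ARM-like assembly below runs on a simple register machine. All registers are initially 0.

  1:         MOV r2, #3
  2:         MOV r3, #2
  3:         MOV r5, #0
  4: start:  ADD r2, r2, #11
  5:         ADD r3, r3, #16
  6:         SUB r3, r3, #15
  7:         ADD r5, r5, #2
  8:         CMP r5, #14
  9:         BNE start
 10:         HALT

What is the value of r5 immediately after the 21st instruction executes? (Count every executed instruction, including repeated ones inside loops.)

MOV r2, #3 → r2=3
MOV r3, #2 → r3=2
MOV r5, #0 → r5=0
ADD r2, r2, #11 → r2=3+11=14
ADD r3, r3, #16 → r3=2+16=18
SUB r3, r3, #15 → r3=18-15=3
ADD r5, r5, #2 → r5=0+2=2
CMP r5, #14  (cmp 2,14)
BNE start: taken
ADD r2, r2, #11 → r2=14+11=25
ADD r3, r3, #16 → r3=3+16=19
SUB r3, r3, #15 → r3=19-15=4
ADD r5, r5, #2 → r5=2+2=4
CMP r5, #14  (cmp 4,14)
BNE start: taken
ADD r2, r2, #11 → r2=25+11=36
ADD r3, r3, #16 → r3=4+16=20
SUB r3, r3, #15 → r3=20-15=5
ADD r5, r5, #2 → r5=4+2=6
CMP r5, #14  (cmp 6,14)
BNE start: taken
After step 21: r5 = 6.

6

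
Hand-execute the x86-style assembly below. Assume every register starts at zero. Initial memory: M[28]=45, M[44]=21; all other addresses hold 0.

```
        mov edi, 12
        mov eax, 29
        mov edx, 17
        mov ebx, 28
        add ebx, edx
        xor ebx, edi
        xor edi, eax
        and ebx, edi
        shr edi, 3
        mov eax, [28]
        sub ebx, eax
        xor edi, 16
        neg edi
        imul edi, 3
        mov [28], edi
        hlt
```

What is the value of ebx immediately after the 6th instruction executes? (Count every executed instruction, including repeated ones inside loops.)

mov edi, 12 → edi=12
mov eax, 29 → eax=29
mov edx, 17 → edx=17
mov ebx, 28 → ebx=28
add ebx, edx → ebx=28+17=45
xor ebx, edi → ebx=45^12=33
After step 6: ebx = 33.

33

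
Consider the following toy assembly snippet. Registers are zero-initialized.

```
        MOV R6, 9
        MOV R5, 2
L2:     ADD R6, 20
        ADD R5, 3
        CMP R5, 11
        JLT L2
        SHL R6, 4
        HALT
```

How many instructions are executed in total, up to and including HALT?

after MOV R6, 9: R6=9
after MOV R5, 2: R5=2
after ADD R6, 20: R6=9+20=29
after ADD R5, 3: R5=2+3=5
CMP R5, 11  (cmp 5,11)
JLT L2: taken
after ADD R6, 20: R6=29+20=49
after ADD R5, 3: R5=5+3=8
CMP R5, 11  (cmp 8,11)
JLT L2: taken
after ADD R6, 20: R6=49+20=69
after ADD R5, 3: R5=8+3=11
CMP R5, 11  (cmp 11,11)
JLT L2: not taken
after SHL R6, 4: R6=69<<4=1104
halt.
Total executed instructions: 16.

16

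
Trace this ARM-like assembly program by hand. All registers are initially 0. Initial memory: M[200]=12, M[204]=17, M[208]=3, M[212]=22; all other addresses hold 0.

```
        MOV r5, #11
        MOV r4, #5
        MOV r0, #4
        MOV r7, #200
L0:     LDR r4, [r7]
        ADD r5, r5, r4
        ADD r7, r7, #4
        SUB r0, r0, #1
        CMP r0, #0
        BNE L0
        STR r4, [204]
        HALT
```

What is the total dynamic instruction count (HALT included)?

30

r5=11
r4=5
r0=4
r7=200
r4=M[200]=12
r5=11+12=23
r7=200+4=204
r0=4-1=3
CMP r0, #0  (cmp 3,0)
BNE L0: taken
r4=M[204]=17
r5=23+17=40
r7=204+4=208
r0=3-1=2
CMP r0, #0  (cmp 2,0)
BNE L0: taken
r4=M[208]=3
r5=40+3=43
r7=208+4=212
r0=2-1=1
CMP r0, #0  (cmp 1,0)
BNE L0: taken
r4=M[212]=22
r5=43+22=65
r7=212+4=216
r0=1-1=0
CMP r0, #0  (cmp 0,0)
BNE L0: not taken
STR r4, [204] → M[204]=22
halt.
Total executed instructions: 30.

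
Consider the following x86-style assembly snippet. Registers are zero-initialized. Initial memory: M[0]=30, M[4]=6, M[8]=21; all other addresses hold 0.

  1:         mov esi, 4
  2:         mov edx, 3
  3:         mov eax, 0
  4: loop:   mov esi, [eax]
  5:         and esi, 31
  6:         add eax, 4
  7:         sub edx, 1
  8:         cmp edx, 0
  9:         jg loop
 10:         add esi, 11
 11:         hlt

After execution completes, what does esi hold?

esi=4
edx=3
eax=0
esi=M[0]=30
esi=30&31=30
eax=0+4=4
edx=3-1=2
cmp edx, 0  (cmp 2,0)
jg loop: taken
esi=M[4]=6
esi=6&31=6
eax=4+4=8
edx=2-1=1
cmp edx, 0  (cmp 1,0)
jg loop: taken
esi=M[8]=21
esi=21&31=21
eax=8+4=12
edx=1-1=0
cmp edx, 0  (cmp 0,0)
jg loop: not taken
esi=21+11=32
halt.

32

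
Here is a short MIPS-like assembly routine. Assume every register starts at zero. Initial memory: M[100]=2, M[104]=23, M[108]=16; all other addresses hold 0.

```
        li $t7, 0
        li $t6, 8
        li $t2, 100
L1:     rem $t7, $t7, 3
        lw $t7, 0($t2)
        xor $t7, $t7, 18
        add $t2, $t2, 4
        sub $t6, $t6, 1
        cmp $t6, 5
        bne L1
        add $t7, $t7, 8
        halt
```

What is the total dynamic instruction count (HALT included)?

after li $t7, 0: $t7=0
after li $t6, 8: $t6=8
after li $t2, 100: $t2=100
after rem $t7, $t7, 3: $t7=0%3=0
after lw $t7, 0($t2): $t7=M[100]=2
after xor $t7, $t7, 18: $t7=2^18=16
after add $t2, $t2, 4: $t2=100+4=104
after sub $t6, $t6, 1: $t6=8-1=7
cmp $t6, 5  (cmp 7,5)
bne L1: taken
after rem $t7, $t7, 3: $t7=16%3=1
after lw $t7, 0($t2): $t7=M[104]=23
after xor $t7, $t7, 18: $t7=23^18=5
after add $t2, $t2, 4: $t2=104+4=108
after sub $t6, $t6, 1: $t6=7-1=6
cmp $t6, 5  (cmp 6,5)
bne L1: taken
after rem $t7, $t7, 3: $t7=5%3=2
after lw $t7, 0($t2): $t7=M[108]=16
after xor $t7, $t7, 18: $t7=16^18=2
after add $t2, $t2, 4: $t2=108+4=112
after sub $t6, $t6, 1: $t6=6-1=5
cmp $t6, 5  (cmp 5,5)
bne L1: not taken
after add $t7, $t7, 8: $t7=2+8=10
halt.
Total executed instructions: 26.

26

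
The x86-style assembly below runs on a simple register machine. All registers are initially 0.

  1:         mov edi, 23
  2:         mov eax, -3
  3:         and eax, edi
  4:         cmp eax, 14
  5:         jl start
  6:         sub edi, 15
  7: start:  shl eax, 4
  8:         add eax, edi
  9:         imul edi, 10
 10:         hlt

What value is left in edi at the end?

80

edi=23
eax=-3
eax=(-3)&23=21
cmp eax, 14  (cmp 21,14)
jl start: not taken
edi=23-15=8
eax=21<<4=336
eax=336+8=344
edi=8*10=80
halt.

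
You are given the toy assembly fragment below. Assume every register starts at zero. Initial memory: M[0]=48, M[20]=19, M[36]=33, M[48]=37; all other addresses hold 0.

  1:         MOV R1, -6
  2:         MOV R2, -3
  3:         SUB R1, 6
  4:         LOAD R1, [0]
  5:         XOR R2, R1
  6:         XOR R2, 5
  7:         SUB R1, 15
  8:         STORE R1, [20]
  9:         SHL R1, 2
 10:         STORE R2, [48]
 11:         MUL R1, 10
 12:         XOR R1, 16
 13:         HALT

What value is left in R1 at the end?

after MOV R1, -6: R1=-6
after MOV R2, -3: R2=-3
after SUB R1, 6: R1=(-6)-6=-12
after LOAD R1, [0]: R1=M[0]=48
after XOR R2, R1: R2=(-3)^48=-51
after XOR R2, 5: R2=(-51)^5=-56
after SUB R1, 15: R1=48-15=33
STORE R1, [20] → M[20]=33
after SHL R1, 2: R1=33<<2=132
STORE R2, [48] → M[48]=-56
after MUL R1, 10: R1=132*10=1320
after XOR R1, 16: R1=1320^16=1336
halt.

1336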